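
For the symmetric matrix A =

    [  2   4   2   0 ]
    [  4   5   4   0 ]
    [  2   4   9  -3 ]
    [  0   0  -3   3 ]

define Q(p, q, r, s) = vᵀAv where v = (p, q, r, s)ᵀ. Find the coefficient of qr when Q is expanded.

The coefficient of qr is A[2,3] + A[3,2] = 2·4 = 8.

8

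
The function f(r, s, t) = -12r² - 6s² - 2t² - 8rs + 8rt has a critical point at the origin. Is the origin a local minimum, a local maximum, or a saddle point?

local maximum

The Hessian at the origin is H = [[-24, -8, 8], [-8, -12, 0], [8, 0, -4]].
An LDLᵀ factorisation of H has diagonal entries -24, -28/3, -4/7.
Counting signs: 3 negative.
H is negative definite, so the origin is a strict local maximum.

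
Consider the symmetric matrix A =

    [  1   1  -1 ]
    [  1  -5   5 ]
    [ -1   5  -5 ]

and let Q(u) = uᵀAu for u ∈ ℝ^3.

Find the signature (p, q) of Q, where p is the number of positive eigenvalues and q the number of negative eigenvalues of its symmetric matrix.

(1, 1)

Congruent diagonalization of A (simultaneous row and column reduction) yields pivots 1, -6, 0.
That gives 1 positive, 1 negative, 1 zero pivots.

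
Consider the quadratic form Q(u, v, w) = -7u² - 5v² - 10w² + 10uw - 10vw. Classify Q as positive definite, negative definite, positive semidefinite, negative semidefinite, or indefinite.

negative definite

The symmetric matrix of Q is A = [[-7, 0, 5], [0, -5, -5], [5, -5, -10]].
Leading principal minors: Δ_1 = -7, Δ_2 = 35, Δ_3 = -50.
The signs alternate starting with Δ_1 < 0, so by Sylvester's criterion Q is negative definite.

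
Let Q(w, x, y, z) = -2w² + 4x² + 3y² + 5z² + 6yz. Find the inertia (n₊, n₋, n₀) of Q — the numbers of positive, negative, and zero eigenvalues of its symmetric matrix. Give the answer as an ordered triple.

Write A = [[-2, 0, 0, 0], [0, 4, 0, 0], [0, 0, 3, 3], [0, 0, 3, 5]].
Row-reducing A symmetrically gives the diagonal entries -2, 4, 3, 2.
Counting signs: 3 positive, 1 negative.

(3, 1, 0)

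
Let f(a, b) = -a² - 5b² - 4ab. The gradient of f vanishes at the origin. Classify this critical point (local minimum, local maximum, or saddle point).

The Hessian at the origin is H = [[-2, -4], [-4, -10]].
det H = -2·-10 − (-4)² = 4 > 0 and H[1,1] = -2 < 0, so H is negative definite.
Therefore the origin is a local maximum.

local maximum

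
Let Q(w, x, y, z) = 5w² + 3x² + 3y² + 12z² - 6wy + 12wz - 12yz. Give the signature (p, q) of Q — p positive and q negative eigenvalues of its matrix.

(3, 0)

The associated matrix is A = [[5, 0, -3, 6], [0, 3, 0, 0], [-3, 0, 3, -6], [6, 0, -6, 12]].
Row-reducing A symmetrically gives the diagonal entries 5, 3, 6/5, 0.
Counting signs: 3 positive, 1 zero.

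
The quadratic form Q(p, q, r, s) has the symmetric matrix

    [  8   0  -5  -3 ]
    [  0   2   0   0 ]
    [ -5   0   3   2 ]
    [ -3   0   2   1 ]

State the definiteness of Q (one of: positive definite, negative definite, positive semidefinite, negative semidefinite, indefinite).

indefinite

Symmetric row and column elimination reduces A to a congruent diagonal form with pivots 8, 2, -1/8, 0.
That gives 2 positive, 1 negative, 1 zero pivots.
Hence Q is indefinite.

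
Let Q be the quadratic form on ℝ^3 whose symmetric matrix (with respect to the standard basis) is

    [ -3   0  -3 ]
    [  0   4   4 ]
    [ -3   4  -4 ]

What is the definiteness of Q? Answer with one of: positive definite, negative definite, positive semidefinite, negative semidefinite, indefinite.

Applying the same elementary operations to the rows and columns of A produces a congruent diagonal matrix with entries -3, 4, -5.
So there are 1 positive, 2 negative pivots.
Hence Q is indefinite.

indefinite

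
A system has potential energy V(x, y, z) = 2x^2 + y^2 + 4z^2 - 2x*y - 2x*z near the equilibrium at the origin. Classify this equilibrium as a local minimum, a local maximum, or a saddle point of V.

local minimum

The Hessian at the origin is H = [[4, -2, -2], [-2, 2, 0], [-2, 0, 8]].
An LDLᵀ factorisation of H has diagonal entries 4, 1, 6.
So there are 3 positive pivots.
H is positive definite, so the origin is a strict local minimum.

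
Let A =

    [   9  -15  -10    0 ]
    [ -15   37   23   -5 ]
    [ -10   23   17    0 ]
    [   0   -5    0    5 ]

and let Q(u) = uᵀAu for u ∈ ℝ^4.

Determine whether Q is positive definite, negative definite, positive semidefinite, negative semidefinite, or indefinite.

positive definite

Congruent diagonalization of A (simultaneous row and column reduction) yields pivots 9, 12, 275/108, 2/11.
That gives 4 positive pivots.
Hence Q is positive definite.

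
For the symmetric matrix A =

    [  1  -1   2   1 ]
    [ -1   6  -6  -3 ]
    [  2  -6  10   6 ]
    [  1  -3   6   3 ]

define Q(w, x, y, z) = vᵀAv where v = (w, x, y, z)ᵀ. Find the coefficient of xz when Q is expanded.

-6

The coefficient of xz is A[2,4] + A[4,2] = 2·(-3) = -6.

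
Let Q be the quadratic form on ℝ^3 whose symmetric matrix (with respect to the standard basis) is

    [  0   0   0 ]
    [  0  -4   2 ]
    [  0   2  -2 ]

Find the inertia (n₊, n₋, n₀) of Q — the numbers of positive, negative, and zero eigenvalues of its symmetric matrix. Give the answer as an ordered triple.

Applying the same elementary operations to the rows and columns of A produces a congruent diagonal matrix with entries 0, -4, -1.
So there are 2 negative, 1 zero pivots.

(0, 2, 1)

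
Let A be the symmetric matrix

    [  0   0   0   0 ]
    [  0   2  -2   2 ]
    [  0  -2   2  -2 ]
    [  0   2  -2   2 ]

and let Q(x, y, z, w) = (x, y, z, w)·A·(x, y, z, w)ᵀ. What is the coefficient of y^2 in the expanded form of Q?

The coefficient of y^2 is the diagonal entry A[2,2] = 2.

2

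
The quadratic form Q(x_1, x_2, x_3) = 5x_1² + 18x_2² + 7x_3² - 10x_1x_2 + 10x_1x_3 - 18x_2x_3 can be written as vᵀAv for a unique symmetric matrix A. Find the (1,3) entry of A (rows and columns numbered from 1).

The coefficient of x_1·x_3 in Q is 10. For a symmetric A this equals A[1,3] + A[3,1] = 2·A[1,3].
So A[1,3] = 10/2 = 5.

5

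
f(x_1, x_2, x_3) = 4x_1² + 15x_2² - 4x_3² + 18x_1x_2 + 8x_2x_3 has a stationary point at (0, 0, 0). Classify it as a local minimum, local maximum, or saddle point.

saddle point

The Hessian at the origin is H = [[8, 18, 0], [18, 30, 8], [0, 8, -8]].
Congruent diagonalization of H (simultaneous row and column reduction) yields pivots 8, -21/2, -40/21.
Counting signs: 1 positive, 2 negative.
H is indefinite, so the origin is a saddle point.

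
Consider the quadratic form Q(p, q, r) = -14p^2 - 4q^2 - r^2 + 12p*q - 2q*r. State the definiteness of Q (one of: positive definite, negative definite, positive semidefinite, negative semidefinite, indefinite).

negative definite

The symmetric matrix of Q is A = [[-14, 6, 0], [6, -4, -1], [0, -1, -1]].
Leading principal minors: Δ_1 = -14, Δ_2 = 20, Δ_3 = -6.
The signs alternate starting with Δ_1 < 0, so by Sylvester's criterion Q is negative definite.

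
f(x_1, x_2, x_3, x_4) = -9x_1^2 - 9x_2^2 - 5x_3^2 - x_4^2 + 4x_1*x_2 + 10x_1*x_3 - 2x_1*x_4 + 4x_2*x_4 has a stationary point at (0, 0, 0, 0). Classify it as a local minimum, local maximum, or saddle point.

The Hessian at the origin is H = [[-18, 4, 10, -2], [4, -18, 0, 4], [10, 0, -10, 0], [-2, 4, 0, -2]].
Row-reducing H symmetrically gives the diagonal entries -18, -154/9, -320/77, -15/16.
That gives 4 negative pivots.
H is negative definite, so the origin is a strict local maximum.

local maximum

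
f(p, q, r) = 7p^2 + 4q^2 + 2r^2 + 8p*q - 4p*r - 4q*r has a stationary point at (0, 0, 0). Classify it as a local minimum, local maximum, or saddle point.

The Hessian at the origin is H = [[14, 8, -4], [8, 8, -4], [-4, -4, 4]].
Applying the same elementary operations to the rows and columns of H produces a congruent diagonal matrix with entries 14, 24/7, 2.
Counting signs: 3 positive.
H is positive definite, so the origin is a strict local minimum.

local minimum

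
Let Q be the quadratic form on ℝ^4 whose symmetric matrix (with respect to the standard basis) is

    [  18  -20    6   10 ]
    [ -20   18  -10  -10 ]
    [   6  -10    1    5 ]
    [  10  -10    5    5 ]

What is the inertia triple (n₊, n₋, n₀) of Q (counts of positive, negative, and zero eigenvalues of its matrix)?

(2, 2, 0)

Row-reducing A symmetrically gives the diagonal entries 18, -38/9, 31/19, -20/31.
That gives 2 positive, 2 negative pivots.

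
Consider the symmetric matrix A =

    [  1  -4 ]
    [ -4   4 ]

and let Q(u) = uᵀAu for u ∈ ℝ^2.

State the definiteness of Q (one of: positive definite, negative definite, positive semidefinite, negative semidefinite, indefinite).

An LDLᵀ factorisation of A has diagonal entries 1, -12.
Counting signs: 1 positive, 1 negative.
Hence Q is indefinite.

indefinite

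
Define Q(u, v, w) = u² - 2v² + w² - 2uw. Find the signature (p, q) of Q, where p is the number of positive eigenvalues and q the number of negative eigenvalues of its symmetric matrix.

The symmetric matrix is A = [[1, 0, -1], [0, -2, 0], [-1, 0, 1]].
Row-reducing A symmetrically gives the diagonal entries 1, -2, 0.
So there are 1 positive, 1 negative, 1 zero pivots.

(1, 1)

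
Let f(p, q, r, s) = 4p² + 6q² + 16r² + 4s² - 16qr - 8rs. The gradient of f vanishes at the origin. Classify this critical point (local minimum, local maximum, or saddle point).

local minimum

The Hessian at the origin is H = [[8, 0, 0, 0], [0, 12, -16, 0], [0, -16, 32, -8], [0, 0, -8, 8]].
Symmetric row and column elimination reduces H to a congruent diagonal form with pivots 8, 12, 32/3, 2.
That gives 4 positive pivots.
H is positive definite, so the origin is a strict local minimum.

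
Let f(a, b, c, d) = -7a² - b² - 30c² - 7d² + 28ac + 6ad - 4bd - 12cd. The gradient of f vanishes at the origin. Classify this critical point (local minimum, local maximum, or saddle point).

local maximum

The Hessian at the origin is H = [[-14, 0, 28, 6], [0, -2, 0, -4], [28, 0, -60, -12], [6, -4, -12, -14]].
Symmetric row and column elimination reduces H to a congruent diagonal form with pivots -14, -2, -4, -24/7.
That gives 4 negative pivots.
H is negative definite, so the origin is a strict local maximum.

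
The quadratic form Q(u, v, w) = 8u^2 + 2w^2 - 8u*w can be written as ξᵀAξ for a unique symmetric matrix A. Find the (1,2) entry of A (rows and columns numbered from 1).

The coefficient of u·v in Q is 0. For a symmetric A this equals A[1,2] + A[2,1] = 2·A[1,2].
So A[1,2] = 0/2 = 0.

0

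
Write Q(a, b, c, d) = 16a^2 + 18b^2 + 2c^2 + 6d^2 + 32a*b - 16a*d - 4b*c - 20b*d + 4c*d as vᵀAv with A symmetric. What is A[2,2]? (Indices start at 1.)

The coefficient of b^2 in Q is 18, and that is exactly A[2,2].

18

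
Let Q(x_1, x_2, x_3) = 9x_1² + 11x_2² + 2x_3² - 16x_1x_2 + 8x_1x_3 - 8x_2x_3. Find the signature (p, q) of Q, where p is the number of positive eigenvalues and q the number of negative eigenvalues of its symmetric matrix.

The associated matrix is A = [[9, -8, 4], [-8, 11, -4], [4, -4, 2]].
Applying the same elementary operations to the rows and columns of A produces a congruent diagonal matrix with entries 9, 35/9, 6/35.
Counting signs: 3 positive.

(3, 0)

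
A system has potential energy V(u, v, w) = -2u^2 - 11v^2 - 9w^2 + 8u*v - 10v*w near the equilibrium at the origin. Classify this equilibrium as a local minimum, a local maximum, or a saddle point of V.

The Hessian at the origin is H = [[-4, 8, 0], [8, -22, -10], [0, -10, -18]].
Symmetric row and column elimination reduces H to a congruent diagonal form with pivots -4, -6, -4/3.
That gives 3 negative pivots.
H is negative definite, so the origin is a strict local maximum.

local maximum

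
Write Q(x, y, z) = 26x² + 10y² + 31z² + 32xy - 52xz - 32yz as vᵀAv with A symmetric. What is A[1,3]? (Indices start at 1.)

The coefficient of x·z in Q is -52. For a symmetric A this equals A[1,3] + A[3,1] = 2·A[1,3].
So A[1,3] = -52/2 = -26.

-26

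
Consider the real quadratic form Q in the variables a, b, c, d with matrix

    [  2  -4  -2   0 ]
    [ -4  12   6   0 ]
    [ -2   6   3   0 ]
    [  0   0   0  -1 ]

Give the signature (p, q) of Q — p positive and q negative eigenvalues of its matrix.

Symmetric row and column elimination reduces A to a congruent diagonal form with pivots 2, 4, 0, -1.
That gives 2 positive, 1 negative, 1 zero pivots.

(2, 1)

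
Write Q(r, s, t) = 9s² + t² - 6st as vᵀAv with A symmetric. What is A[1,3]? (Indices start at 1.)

0

The coefficient of r·t in Q is 0. For a symmetric A this equals A[1,3] + A[3,1] = 2·A[1,3].
So A[1,3] = 0/2 = 0.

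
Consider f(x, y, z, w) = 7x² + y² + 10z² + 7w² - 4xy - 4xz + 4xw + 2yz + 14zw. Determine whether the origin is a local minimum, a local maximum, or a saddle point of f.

local minimum

The Hessian at the origin is H = [[14, -4, -4, 4], [-4, 2, 2, 0], [-4, 2, 20, 14], [4, 0, 14, 14]].
Row-reducing H symmetrically gives the diagonal entries 14, 6/7, 18, 4/9.
So there are 4 positive pivots.
H is positive definite, so the origin is a strict local minimum.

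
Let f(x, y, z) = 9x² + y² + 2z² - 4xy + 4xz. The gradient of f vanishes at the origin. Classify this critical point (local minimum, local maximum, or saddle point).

local minimum

The Hessian at the origin is H = [[18, -4, 4], [-4, 2, 0], [4, 0, 4]].
Applying the same elementary operations to the rows and columns of H produces a congruent diagonal matrix with entries 18, 10/9, 12/5.
That gives 3 positive pivots.
H is positive definite, so the origin is a strict local minimum.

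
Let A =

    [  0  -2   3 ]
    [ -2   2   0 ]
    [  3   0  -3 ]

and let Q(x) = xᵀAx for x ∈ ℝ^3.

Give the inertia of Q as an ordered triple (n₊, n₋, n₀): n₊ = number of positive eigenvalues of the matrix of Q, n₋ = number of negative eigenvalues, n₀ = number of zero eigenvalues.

By Sylvester's law of inertia any congruent diagonalization of A has 2 positive, 1 negative and 0 zero entries.

(2, 1, 0)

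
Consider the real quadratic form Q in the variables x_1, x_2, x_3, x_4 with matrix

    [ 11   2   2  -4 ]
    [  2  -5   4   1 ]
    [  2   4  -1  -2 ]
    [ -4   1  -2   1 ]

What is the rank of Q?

Applying the same elementary operations to the rows and columns of A produces a congruent diagonal matrix with entries 11, -59/11, 65/59, 6/65.
That gives 3 positive, 1 negative pivots.
The rank is the number of nonzero pivots: 4.

4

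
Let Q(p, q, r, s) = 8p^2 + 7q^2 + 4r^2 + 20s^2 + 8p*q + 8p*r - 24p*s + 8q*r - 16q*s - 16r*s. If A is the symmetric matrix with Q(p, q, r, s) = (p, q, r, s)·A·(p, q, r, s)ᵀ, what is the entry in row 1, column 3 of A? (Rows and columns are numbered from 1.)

4

The coefficient of p·r in Q is 8. For a symmetric A this equals A[1,3] + A[3,1] = 2·A[1,3].
So A[1,3] = 8/2 = 4.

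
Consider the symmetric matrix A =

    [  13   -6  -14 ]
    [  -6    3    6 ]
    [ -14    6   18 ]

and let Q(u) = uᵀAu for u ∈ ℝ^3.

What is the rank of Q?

Applying the same elementary operations to the rows and columns of A produces a congruent diagonal matrix with entries 13, 3/13, 2.
Counting signs: 3 positive.
The rank is the number of nonzero pivots: 3.

3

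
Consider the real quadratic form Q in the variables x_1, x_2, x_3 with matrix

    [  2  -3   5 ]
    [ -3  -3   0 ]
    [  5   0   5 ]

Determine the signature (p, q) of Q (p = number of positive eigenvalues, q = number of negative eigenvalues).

(1, 1)

Symmetric row and column elimination reduces A to a congruent diagonal form with pivots 2, -15/2, 0.
That gives 1 positive, 1 negative, 1 zero pivots.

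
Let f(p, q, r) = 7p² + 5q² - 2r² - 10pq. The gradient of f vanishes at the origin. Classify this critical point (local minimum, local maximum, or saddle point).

The Hessian at the origin is H = [[14, -10, 0], [-10, 10, 0], [0, 0, -4]].
Row-reducing H symmetrically gives the diagonal entries 14, 20/7, -4.
Counting signs: 2 positive, 1 negative.
H is indefinite, so the origin is a saddle point.

saddle point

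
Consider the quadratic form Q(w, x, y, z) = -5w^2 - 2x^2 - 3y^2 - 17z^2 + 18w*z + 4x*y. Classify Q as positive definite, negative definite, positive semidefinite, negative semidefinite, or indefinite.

The symmetric matrix of Q is A = [[-5, 0, 0, 9], [0, -2, 2, 0], [0, 2, -3, 0], [9, 0, 0, -17]].
Leading principal minors: Δ_1 = -5, Δ_2 = 10, Δ_3 = -10, Δ_4 = 8.
The signs alternate starting with Δ_1 < 0, so by Sylvester's criterion Q is negative definite.

negative definite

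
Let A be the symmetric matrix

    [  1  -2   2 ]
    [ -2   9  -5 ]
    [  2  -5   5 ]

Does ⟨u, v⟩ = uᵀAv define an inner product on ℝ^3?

yes

Symmetric row and column elimination reduces A to a congruent diagonal form with pivots 1, 5, 4/5.
That gives 3 positive pivots.
Hence Q is positive definite.
⟨·,·⟩ is an inner product exactly when A is positive definite.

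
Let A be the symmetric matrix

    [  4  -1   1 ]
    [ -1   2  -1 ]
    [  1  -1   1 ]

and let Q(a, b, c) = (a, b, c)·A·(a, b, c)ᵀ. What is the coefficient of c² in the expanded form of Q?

1

The coefficient of c² is the diagonal entry A[3,3] = 1.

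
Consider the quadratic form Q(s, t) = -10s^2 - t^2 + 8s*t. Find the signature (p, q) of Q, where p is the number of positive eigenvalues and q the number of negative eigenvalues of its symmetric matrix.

(1, 1)

Write A = [[-10, 4], [4, -1]].
An LDLᵀ factorisation of A has diagonal entries -10, 3/5.
That gives 1 positive, 1 negative pivots.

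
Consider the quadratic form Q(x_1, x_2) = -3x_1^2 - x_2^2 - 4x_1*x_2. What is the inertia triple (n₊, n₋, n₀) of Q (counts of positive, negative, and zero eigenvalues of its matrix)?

Write A = [[-3, -2], [-2, -1]].
Applying the same elementary operations to the rows and columns of A produces a congruent diagonal matrix with entries -3, 1/3.
That gives 1 positive, 1 negative pivots.

(1, 1, 0)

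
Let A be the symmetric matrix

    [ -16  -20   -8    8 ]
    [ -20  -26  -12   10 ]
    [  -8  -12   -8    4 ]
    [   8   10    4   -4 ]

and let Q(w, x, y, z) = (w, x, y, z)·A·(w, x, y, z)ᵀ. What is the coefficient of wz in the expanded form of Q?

16

The coefficient of wz is A[1,4] + A[4,1] = 2·8 = 16.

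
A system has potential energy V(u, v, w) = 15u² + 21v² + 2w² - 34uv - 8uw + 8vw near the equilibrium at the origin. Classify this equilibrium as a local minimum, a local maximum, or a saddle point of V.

local minimum

The Hessian at the origin is H = [[30, -34, -8], [-34, 42, 8], [-8, 8, 4]].
Symmetric row and column elimination reduces H to a congruent diagonal form with pivots 30, 52/15, 20/13.
So there are 3 positive pivots.
H is positive definite, so the origin is a strict local minimum.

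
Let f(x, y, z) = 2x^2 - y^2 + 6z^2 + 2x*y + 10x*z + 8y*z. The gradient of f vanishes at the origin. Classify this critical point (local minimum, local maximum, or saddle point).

The Hessian at the origin is H = [[4, 2, 10], [2, -2, 8], [10, 8, 12]].
Applying the same elementary operations to the rows and columns of H produces a congruent diagonal matrix with entries 4, -3, -10.
So there are 1 positive, 2 negative pivots.
H is indefinite, so the origin is a saddle point.

saddle point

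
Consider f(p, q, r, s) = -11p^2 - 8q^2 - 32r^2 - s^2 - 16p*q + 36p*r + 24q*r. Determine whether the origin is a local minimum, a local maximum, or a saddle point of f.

local maximum

The Hessian at the origin is H = [[-22, -16, 36, 0], [-16, -16, 24, 0], [36, 24, -64, 0], [0, 0, 0, -2]].
Symmetric row and column elimination reduces H to a congruent diagonal form with pivots -22, -48/11, -4, -2.
Counting signs: 4 negative.
H is negative definite, so the origin is a strict local maximum.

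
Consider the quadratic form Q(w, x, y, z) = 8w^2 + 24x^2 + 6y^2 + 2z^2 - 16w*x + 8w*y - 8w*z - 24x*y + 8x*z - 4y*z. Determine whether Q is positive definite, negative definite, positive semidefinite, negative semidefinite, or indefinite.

positive semidefinite

The associated matrix is A = [[8, -8, 4, -4], [-8, 24, -12, 4], [4, -12, 6, -2], [-4, 4, -2, 2]].
Congruent diagonalization of A (simultaneous row and column reduction) yields pivots 8, 16, 0, 0.
Counting signs: 2 positive, 2 zero.
Hence Q is positive semidefinite.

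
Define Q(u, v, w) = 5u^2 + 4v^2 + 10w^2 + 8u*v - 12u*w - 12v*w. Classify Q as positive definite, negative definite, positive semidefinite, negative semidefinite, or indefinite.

positive definite

The symmetric matrix of Q is A = [[5, 4, -6], [4, 4, -6], [-6, -6, 10]].
Leading principal minors: Δ_1 = 5, Δ_2 = 4, Δ_3 = 4.
All leading principal minors are positive, so by Sylvester's criterion Q is positive definite.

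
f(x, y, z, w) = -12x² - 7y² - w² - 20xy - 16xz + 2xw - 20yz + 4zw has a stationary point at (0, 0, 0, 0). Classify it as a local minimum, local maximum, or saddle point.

The Hessian at the origin is H = [[-24, -20, -16, 2], [-20, -14, -20, 0], [-16, -20, 0, 4], [2, 0, 4, -2]].
An LDLᵀ factorisation of H has diagonal entries -24, 8/3, -6, -5/2.
Counting signs: 1 positive, 3 negative.
H is indefinite, so the origin is a saddle point.

saddle point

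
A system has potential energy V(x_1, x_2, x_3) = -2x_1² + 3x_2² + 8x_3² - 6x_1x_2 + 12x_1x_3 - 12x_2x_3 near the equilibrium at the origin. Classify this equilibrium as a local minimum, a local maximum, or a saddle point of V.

saddle point

The Hessian at the origin is H = [[-4, -6, 12], [-6, 6, -12], [12, -12, 16]].
An LDLᵀ factorisation of H has diagonal entries -4, 15, -8.
So there are 1 positive, 2 negative pivots.
H is indefinite, so the origin is a saddle point.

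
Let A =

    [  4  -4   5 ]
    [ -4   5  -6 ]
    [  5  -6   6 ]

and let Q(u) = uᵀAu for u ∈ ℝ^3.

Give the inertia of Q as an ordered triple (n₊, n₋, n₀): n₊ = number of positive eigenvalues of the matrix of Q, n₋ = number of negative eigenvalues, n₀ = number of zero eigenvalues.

Row-reducing A symmetrically gives the diagonal entries 4, 1, -5/4.
So there are 2 positive, 1 negative pivots.

(2, 1, 0)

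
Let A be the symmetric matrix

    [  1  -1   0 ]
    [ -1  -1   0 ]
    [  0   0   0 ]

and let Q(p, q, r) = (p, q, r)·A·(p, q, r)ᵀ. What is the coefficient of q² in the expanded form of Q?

-1

The coefficient of q² is the diagonal entry A[2,2] = -1.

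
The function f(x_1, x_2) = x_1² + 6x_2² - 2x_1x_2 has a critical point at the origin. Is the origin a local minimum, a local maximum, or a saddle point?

local minimum

The Hessian at the origin is H = [[2, -2], [-2, 12]].
det H = 2·12 − (-2)² = 20 > 0 and H[1,1] = 2 > 0, so H is positive definite.
Therefore the origin is a local minimum.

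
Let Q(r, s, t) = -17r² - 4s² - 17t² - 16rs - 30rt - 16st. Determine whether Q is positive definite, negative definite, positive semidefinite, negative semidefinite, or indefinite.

negative semidefinite

The associated matrix is A = [[-17, -8, -15], [-8, -4, -8], [-15, -8, -17]].
Symmetric row and column elimination reduces A to a congruent diagonal form with pivots -17, -4/17, 0.
That gives 2 negative, 1 zero pivots.
Hence Q is negative semidefinite.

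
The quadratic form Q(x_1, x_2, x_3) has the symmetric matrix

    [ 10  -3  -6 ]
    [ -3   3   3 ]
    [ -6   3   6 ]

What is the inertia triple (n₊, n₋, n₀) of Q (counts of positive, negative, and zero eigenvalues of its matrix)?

Symmetric row and column elimination reduces A to a congruent diagonal form with pivots 10, 21/10, 12/7.
Counting signs: 3 positive.

(3, 0, 0)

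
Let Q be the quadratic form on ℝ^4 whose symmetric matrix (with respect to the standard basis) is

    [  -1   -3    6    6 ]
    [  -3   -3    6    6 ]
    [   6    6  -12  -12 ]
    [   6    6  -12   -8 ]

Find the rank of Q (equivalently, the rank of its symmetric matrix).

Symmetric row and column elimination reduces A to a congruent diagonal form with pivots -1, 6, 0, 4.
So there are 2 positive, 1 negative, 1 zero pivots.
The rank is the number of nonzero pivots: 3.

3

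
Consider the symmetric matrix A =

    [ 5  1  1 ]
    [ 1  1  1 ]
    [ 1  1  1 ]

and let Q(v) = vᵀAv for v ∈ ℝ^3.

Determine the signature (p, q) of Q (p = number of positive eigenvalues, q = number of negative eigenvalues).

(2, 0)

Symmetric row and column elimination reduces A to a congruent diagonal form with pivots 5, 4/5, 0.
That gives 2 positive, 1 zero pivots.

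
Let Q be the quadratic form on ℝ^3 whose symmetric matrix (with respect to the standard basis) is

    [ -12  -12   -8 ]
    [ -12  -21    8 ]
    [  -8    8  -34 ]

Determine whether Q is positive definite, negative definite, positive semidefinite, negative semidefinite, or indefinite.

negative definite

Leading principal minors: Δ_1 = -12, Δ_2 = 108, Δ_3 = -24.
The signs alternate starting with Δ_1 < 0, so by Sylvester's criterion Q is negative definite.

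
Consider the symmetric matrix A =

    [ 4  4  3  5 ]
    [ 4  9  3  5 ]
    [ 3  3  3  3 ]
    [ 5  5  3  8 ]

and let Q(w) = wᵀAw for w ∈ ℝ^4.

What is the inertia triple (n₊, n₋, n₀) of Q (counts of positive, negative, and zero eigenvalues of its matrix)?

Row-reducing A symmetrically gives the diagonal entries 4, 5, 3/4, 1.
That gives 4 positive pivots.

(4, 0, 0)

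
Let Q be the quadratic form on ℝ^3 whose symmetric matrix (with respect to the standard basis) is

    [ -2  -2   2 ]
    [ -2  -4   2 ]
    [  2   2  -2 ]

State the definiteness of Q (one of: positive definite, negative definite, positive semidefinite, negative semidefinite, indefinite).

negative semidefinite

Applying the same elementary operations to the rows and columns of A produces a congruent diagonal matrix with entries -2, -2, 0.
Counting signs: 2 negative, 1 zero.
Hence Q is negative semidefinite.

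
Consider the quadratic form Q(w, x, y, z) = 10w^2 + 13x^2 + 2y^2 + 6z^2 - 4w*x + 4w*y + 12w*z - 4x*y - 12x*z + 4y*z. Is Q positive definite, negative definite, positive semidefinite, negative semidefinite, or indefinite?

The symmetric matrix of Q is A = [[10, -2, 2, 6], [-2, 13, -2, -6], [2, -2, 2, 2], [6, -6, 2, 6]].
Leading principal minors: Δ_1 = 10, Δ_2 = 126, Δ_3 = 176, Δ_4 = 96.
All leading principal minors are positive, so by Sylvester's criterion Q is positive definite.

positive definite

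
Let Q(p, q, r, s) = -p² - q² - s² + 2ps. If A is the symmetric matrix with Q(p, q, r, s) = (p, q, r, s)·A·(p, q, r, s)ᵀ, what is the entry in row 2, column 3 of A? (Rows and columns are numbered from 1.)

0

The coefficient of q·r in Q is 0. For a symmetric A this equals A[2,3] + A[3,2] = 2·A[2,3].
So A[2,3] = 0/2 = 0.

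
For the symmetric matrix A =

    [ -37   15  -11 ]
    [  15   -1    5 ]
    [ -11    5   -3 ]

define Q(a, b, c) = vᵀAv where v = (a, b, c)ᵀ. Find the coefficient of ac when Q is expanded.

The coefficient of ac is A[1,3] + A[3,1] = 2·(-11) = -22.

-22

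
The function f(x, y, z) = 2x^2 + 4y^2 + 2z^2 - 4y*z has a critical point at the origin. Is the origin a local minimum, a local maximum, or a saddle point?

The Hessian at the origin is H = [[4, 0, 0], [0, 8, -4], [0, -4, 4]].
Applying the same elementary operations to the rows and columns of H produces a congruent diagonal matrix with entries 4, 8, 2.
That gives 3 positive pivots.
H is positive definite, so the origin is a strict local minimum.

local minimum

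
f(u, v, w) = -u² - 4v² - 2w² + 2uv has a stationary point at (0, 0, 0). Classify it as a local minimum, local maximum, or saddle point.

local maximum

The Hessian at the origin is H = [[-2, 2, 0], [2, -8, 0], [0, 0, -4]].
Congruent diagonalization of H (simultaneous row and column reduction) yields pivots -2, -6, -4.
That gives 3 negative pivots.
H is negative definite, so the origin is a strict local maximum.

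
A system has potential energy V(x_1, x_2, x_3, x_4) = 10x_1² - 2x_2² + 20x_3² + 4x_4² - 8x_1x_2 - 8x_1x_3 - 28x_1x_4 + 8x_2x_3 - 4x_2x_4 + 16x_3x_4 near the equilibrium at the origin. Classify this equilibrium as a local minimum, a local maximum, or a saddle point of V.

The Hessian at the origin is H = [[20, -8, -8, -28], [-8, -4, 8, -4], [-8, 8, 40, 16], [-28, -4, 16, 8]].
Congruent diagonalization of H (simultaneous row and column reduction) yields pivots 20, -36/5, 40, 8/45.
So there are 3 positive, 1 negative pivots.
H is indefinite, so the origin is a saddle point.

saddle point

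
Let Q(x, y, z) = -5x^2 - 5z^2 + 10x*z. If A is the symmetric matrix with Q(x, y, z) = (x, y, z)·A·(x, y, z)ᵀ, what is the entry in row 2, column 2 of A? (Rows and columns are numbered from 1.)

The coefficient of y^2 in Q is 0, and that is exactly A[2,2].

0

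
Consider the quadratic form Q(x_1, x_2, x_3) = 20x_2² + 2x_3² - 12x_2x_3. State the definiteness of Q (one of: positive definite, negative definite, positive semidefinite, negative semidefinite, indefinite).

positive semidefinite

Write A = [[0, 0, 0], [0, 20, -6], [0, -6, 2]].
Congruent diagonalization of A (simultaneous row and column reduction) yields pivots 0, 20, 1/5.
So there are 2 positive, 1 zero pivots.
Hence Q is positive semidefinite.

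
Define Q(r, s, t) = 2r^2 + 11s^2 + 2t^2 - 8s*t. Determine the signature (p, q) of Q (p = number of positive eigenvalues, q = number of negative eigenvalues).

(3, 0)

Write A = [[2, 0, 0], [0, 11, -4], [0, -4, 2]].
Congruent diagonalization of A (simultaneous row and column reduction) yields pivots 2, 11, 6/11.
That gives 3 positive pivots.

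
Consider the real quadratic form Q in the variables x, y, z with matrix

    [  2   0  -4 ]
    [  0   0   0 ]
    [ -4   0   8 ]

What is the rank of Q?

Applying the same elementary operations to the rows and columns of A produces a congruent diagonal matrix with entries 2, 0, 0.
Counting signs: 1 positive, 2 zero.
The rank is the number of nonzero pivots: 1.

1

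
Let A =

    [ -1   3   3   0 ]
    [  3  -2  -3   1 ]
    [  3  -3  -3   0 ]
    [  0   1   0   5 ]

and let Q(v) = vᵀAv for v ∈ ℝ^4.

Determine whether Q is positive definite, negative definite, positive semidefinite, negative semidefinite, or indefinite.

indefinite

Congruent diagonalization of A (simultaneous row and column reduction) yields pivots -1, 7, 6/7, 4.
Counting signs: 3 positive, 1 negative.
Hence Q is indefinite.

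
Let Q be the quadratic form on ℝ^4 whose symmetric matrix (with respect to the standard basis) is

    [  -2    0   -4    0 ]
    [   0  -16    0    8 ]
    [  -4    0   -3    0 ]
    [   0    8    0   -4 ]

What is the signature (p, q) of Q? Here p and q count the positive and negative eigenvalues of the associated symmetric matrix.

(1, 2)

Congruent diagonalization of A (simultaneous row and column reduction) yields pivots -2, -16, 5, 0.
Counting signs: 1 positive, 2 negative, 1 zero.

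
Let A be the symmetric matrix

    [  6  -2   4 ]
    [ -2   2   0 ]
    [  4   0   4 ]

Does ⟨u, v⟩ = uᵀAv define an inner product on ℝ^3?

no

Congruent diagonalization of A (simultaneous row and column reduction) yields pivots 6, 4/3, 0.
So there are 2 positive, 1 zero pivots.
Hence Q is positive semidefinite.
⟨·,·⟩ is an inner product exactly when A is positive definite.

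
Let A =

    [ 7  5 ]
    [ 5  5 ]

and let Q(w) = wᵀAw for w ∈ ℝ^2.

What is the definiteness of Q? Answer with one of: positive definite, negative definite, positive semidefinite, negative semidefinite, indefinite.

An LDLᵀ factorisation of A has diagonal entries 7, 10/7.
So there are 2 positive pivots.
Hence Q is positive definite.

positive definite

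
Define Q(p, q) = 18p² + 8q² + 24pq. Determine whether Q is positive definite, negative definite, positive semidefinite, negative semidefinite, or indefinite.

The symmetric matrix of Q is [[18, 12], [12, 8]].
For the 2×2 matrix [[18, 12], [12, 8]]: det = 18·8 − (12)² = 0, trace = 26.
det = 0 so one eigenvalue is zero; the form is semidefinite with the sign of the trace.

positive semidefinite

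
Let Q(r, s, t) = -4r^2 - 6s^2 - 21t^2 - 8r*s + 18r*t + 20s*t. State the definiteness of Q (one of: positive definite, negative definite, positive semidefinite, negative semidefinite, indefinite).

negative definite

The symmetric matrix of Q is A = [[-4, -4, 9], [-4, -6, 10], [9, 10, -21]].
Leading principal minors: Δ_1 = -4, Δ_2 = 8, Δ_3 = -2.
The signs alternate starting with Δ_1 < 0, so by Sylvester's criterion Q is negative definite.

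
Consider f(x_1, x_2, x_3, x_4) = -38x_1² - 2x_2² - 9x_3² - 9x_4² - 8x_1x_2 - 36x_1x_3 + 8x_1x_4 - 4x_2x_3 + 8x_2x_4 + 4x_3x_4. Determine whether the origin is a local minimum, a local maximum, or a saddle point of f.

local maximum

The Hessian at the origin is H = [[-76, -8, -36, 8], [-8, -4, -4, 8], [-36, -4, -18, 4], [8, 8, 4, -18]].
Congruent diagonalization of H (simultaneous row and column reduction) yields pivots -76, -60/19, -14/15, -6/7.
That gives 4 negative pivots.
H is negative definite, so the origin is a strict local maximum.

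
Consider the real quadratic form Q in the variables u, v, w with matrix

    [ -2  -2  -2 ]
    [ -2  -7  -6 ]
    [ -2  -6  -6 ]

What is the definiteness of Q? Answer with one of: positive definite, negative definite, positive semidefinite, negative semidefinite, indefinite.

negative definite

Leading principal minors: Δ_1 = -2, Δ_2 = 10, Δ_3 = -8.
The signs alternate starting with Δ_1 < 0, so by Sylvester's criterion Q is negative definite.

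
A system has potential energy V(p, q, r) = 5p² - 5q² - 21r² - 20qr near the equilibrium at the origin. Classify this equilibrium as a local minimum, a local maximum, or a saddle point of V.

The Hessian at the origin is H = [[10, 0, 0], [0, -10, -20], [0, -20, -42]].
Applying the same elementary operations to the rows and columns of H produces a congruent diagonal matrix with entries 10, -10, -2.
Counting signs: 1 positive, 2 negative.
H is indefinite, so the origin is a saddle point.

saddle point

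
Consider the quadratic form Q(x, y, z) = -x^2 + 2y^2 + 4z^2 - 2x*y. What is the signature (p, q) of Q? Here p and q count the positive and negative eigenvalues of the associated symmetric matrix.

(2, 1)

The symmetric matrix is A = [[-1, -1, 0], [-1, 2, 0], [0, 0, 4]].
Congruent diagonalization of A (simultaneous row and column reduction) yields pivots -1, 3, 4.
So there are 2 positive, 1 negative pivots.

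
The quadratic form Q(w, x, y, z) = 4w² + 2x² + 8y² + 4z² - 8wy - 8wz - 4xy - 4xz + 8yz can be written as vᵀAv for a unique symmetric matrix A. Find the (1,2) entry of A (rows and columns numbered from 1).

0

The coefficient of w·x in Q is 0. For a symmetric A this equals A[1,2] + A[2,1] = 2·A[1,2].
So A[1,2] = 0/2 = 0.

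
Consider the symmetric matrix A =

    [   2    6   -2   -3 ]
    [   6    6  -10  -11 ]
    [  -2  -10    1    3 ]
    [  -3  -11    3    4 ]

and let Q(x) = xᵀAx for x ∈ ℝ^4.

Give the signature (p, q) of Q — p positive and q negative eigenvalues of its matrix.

Row-reducing A symmetrically gives the diagonal entries 2, -12, 1/3, -3/2.
Counting signs: 2 positive, 2 negative.

(2, 2)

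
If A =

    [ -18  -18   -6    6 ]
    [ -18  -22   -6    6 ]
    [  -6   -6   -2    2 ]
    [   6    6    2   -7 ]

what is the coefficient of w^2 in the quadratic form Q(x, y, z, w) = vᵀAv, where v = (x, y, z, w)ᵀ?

-7

The coefficient of w^2 is the diagonal entry A[4,4] = -7.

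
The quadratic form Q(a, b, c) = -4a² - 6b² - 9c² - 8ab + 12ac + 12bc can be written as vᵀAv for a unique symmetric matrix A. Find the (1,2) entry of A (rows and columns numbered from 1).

The coefficient of a·b in Q is -8. For a symmetric A this equals A[1,2] + A[2,1] = 2·A[1,2].
So A[1,2] = -8/2 = -4.

-4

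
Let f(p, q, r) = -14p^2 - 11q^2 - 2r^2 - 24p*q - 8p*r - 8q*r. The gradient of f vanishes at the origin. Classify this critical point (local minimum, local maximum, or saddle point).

The Hessian at the origin is H = [[-28, -24, -8], [-24, -22, -8], [-8, -8, -4]].
Row-reducing H symmetrically gives the diagonal entries -28, -10/7, -4/5.
That gives 3 negative pivots.
H is negative definite, so the origin is a strict local maximum.

local maximum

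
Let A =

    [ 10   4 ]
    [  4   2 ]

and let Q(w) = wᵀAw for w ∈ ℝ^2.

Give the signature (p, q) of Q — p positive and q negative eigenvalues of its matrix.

An LDLᵀ factorisation of A has diagonal entries 10, 2/5.
Counting signs: 2 positive.

(2, 0)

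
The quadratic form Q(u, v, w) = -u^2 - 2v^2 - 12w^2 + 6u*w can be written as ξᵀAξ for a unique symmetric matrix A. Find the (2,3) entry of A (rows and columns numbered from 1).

0

The coefficient of v·w in Q is 0. For a symmetric A this equals A[2,3] + A[3,2] = 2·A[2,3].
So A[2,3] = 0/2 = 0.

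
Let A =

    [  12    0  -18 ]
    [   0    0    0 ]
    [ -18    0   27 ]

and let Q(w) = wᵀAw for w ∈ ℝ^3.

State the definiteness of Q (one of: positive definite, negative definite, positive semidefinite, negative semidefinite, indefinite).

positive semidefinite

Congruent diagonalization of A (simultaneous row and column reduction) yields pivots 12, 0, 0.
So there are 1 positive, 2 zero pivots.
Hence Q is positive semidefinite.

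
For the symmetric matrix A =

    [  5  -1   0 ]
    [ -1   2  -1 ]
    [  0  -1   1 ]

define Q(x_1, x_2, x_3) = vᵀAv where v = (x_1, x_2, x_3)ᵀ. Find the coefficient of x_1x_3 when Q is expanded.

0

The coefficient of x_1x_3 is A[1,3] + A[3,1] = 2·0 = 0.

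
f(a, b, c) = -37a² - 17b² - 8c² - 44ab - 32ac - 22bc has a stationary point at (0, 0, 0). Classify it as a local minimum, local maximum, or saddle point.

The Hessian at the origin is H = [[-74, -44, -32], [-44, -34, -22], [-32, -22, -16]].
Applying the same elementary operations to the rows and columns of H produces a congruent diagonal matrix with entries -74, -290/37, -30/29.
Counting signs: 3 negative.
H is negative definite, so the origin is a strict local maximum.

local maximum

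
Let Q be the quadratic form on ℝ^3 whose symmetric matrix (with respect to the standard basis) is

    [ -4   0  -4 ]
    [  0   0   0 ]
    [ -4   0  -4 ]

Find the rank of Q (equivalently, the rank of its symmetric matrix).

Row-reducing A symmetrically gives the diagonal entries -4, 0, 0.
Counting signs: 1 negative, 2 zero.
The rank is the number of nonzero pivots: 1.

1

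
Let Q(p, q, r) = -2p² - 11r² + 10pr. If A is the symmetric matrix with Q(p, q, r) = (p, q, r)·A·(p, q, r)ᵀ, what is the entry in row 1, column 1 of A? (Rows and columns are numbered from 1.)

The coefficient of p² in Q is -2, and that is exactly A[1,1].

-2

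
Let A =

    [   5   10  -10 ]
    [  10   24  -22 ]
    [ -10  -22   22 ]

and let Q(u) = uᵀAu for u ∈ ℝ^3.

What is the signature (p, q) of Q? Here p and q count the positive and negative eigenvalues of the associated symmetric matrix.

(3, 0)

Symmetric row and column elimination reduces A to a congruent diagonal form with pivots 5, 4, 1.
So there are 3 positive pivots.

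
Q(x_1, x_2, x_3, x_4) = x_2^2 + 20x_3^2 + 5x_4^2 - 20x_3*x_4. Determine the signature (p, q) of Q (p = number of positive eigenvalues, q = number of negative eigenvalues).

(2, 0)

The associated matrix is A = [[0, 0, 0, 0], [0, 1, 0, 0], [0, 0, 20, -10], [0, 0, -10, 5]].
Row-reducing A symmetrically gives the diagonal entries 0, 1, 20, 0.
That gives 2 positive, 2 zero pivots.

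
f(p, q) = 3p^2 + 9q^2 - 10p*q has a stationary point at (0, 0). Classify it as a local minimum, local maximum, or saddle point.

local minimum

The Hessian at the origin is H = [[6, -10], [-10, 18]].
det H = 6·18 − (-10)² = 8 > 0 and H[1,1] = 6 > 0, so H is positive definite.
Therefore the origin is a local minimum.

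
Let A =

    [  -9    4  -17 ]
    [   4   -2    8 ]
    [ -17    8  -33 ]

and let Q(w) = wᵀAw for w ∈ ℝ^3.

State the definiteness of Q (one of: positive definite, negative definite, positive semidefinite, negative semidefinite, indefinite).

Symmetric row and column elimination reduces A to a congruent diagonal form with pivots -9, -2/9, 0.
That gives 2 negative, 1 zero pivots.
Hence Q is negative semidefinite.

negative semidefinite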